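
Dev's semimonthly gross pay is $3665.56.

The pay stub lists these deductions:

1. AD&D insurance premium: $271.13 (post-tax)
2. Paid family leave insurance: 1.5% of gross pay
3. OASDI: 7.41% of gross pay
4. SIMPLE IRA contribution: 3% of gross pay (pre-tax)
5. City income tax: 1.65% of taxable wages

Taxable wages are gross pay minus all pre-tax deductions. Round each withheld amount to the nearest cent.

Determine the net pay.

SIMPLE IRA contribution: $3665.56 × 0.03 = $109.97
Taxable wages = $3665.56 − $109.97 = $3555.59
City income tax: $3555.59 × 0.0165 = $58.67
Paid family leave insurance: $3665.56 × 0.015 = $54.98
OASDI: $3665.56 × 0.0741 = $271.62
AD&D insurance premium: $271.13
Total deductions = $109.97 + $58.67 + $54.98 + $271.62 + $271.13 = $766.37
Net pay = $3665.56 − $766.37 = $2899.19

$2899.19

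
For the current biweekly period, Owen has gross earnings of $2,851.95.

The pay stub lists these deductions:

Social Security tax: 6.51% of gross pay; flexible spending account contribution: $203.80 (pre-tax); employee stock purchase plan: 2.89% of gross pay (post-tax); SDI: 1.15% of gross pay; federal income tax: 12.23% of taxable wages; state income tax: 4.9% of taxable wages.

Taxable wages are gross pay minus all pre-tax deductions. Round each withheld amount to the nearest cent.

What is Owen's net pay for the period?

$1,893.64

Flexible spending account contribution: $203.80
Taxable wages = $2,851.95 − $203.80 = $2,648.15
Federal income tax: $2,648.15 × 0.1223 = $323.87
State income tax: $2,648.15 × 0.049 = $129.76
SDI: $2,851.95 × 0.0115 = $32.80
Social Security tax: $2,851.95 × 0.0651 = $185.66
Employee stock purchase plan: $2,851.95 × 0.0289 = $82.42
Total deductions = $203.80 + $323.87 + $129.76 + $32.80 + $185.66 + $82.42 = $958.31
Net pay = $2,851.95 − $958.31 = $1,893.64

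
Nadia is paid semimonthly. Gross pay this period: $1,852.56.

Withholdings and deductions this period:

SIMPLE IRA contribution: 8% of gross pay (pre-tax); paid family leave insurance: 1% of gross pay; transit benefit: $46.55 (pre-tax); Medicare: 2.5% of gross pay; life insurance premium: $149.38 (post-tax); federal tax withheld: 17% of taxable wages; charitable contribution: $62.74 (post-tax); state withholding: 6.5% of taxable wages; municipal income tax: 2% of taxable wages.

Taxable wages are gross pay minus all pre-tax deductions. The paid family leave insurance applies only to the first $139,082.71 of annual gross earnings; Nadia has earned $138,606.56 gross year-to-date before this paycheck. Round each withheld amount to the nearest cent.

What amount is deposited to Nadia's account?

$971.87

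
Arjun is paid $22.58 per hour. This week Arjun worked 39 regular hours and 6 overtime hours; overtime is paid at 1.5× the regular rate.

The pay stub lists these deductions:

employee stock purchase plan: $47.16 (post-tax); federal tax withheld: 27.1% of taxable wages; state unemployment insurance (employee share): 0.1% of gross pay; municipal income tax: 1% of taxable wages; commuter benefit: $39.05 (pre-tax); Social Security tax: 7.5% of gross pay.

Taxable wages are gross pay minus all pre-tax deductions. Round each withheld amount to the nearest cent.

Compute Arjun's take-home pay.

$621.67

Regular pay: 39 × $22.58 = $880.62
Overtime pay: 6 × $22.58 × 1.5 = $203.22
Gross pay = $880.62 + $203.22 = $1,083.84
Commuter benefit: $39.05
Taxable wages = $1,083.84 − $39.05 = $1,044.79
Municipal income tax: $1,044.79 × 0.01 = $10.45
Federal tax withheld: $1,044.79 × 0.271 = $283.14
State unemployment insurance (employee share): $1,083.84 × 0.001 = $1.08
Social Security tax: $1,083.84 × 0.075 = $81.29
Employee stock purchase plan: $47.16
Total deductions = $39.05 + $10.45 + $283.14 + $1.08 + $81.29 + $47.16 = $462.17
Net pay = $1,083.84 − $462.17 = $621.67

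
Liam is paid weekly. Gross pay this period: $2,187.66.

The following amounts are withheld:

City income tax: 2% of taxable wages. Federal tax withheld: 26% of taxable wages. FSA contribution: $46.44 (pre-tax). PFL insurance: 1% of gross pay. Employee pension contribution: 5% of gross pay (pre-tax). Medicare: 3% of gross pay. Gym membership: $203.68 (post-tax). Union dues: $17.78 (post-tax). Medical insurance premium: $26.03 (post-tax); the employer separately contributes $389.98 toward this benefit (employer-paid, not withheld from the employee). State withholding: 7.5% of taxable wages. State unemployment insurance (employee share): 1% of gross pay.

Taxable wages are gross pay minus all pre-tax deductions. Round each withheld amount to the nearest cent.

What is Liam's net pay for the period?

$953.65

Employee pension contribution: $2,187.66 × 0.05 = $109.38
FSA contribution: $46.44
Pre-tax total = $109.38 + $46.44 = $155.82
Taxable wages = $2,187.66 − $155.82 = $2,031.84
State withholding: $2,031.84 × 0.075 = $152.39
Federal tax withheld: $2,031.84 × 0.26 = $528.28
City income tax: $2,031.84 × 0.02 = $40.64
Medicare: $2,187.66 × 0.03 = $65.63
PFL insurance: $2,187.66 × 0.01 = $21.88
State unemployment insurance (employee share): $2,187.66 × 0.01 = $21.88
Gym membership: $203.68
Medical insurance premium: $26.03
Union dues: $17.78
(Employer's $389.98 toward medical insurance premium is not withheld from the employee.)
Total deductions = $109.38 + $46.44 + $152.39 + $528.28 + $40.64 + $65.63 + $21.88 + $21.88 + $203.68 + $26.03 + $17.78 = $1,234.01
Net pay = $2,187.66 − $1,234.01 = $953.65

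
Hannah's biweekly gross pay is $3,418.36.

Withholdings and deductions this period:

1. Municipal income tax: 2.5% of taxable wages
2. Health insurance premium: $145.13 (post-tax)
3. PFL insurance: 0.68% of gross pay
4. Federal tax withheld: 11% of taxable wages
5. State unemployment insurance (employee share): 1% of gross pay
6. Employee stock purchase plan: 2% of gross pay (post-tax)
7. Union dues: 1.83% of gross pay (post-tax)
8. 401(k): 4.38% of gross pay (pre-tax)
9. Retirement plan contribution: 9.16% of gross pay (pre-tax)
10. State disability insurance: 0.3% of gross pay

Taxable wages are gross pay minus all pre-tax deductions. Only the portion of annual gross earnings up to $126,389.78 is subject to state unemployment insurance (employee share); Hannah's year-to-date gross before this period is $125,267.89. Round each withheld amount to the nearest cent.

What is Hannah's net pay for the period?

401(k): $3,418.36 × 0.0438 = $149.72
Retirement plan contribution: $3,418.36 × 0.0916 = $313.12
Pre-tax total = $149.72 + $313.12 = $462.84
Taxable wages = $3,418.36 − $462.84 = $2,955.52
Municipal income tax: $2,955.52 × 0.025 = $73.89
Federal tax withheld: $2,955.52 × 0.11 = $325.11
State disability insurance: $3,418.36 × 0.003 = $10.26
PFL insurance: $3,418.36 × 0.0068 = $23.24
State unemployment insurance (employee share): only $126,389.78 − $125,267.89 = $1,121.89 of this check is subject → $1,121.89 × 0.01 = $11.22
Employee stock purchase plan: $3,418.36 × 0.02 = $68.37
Health insurance premium: $145.13
Union dues: $3,418.36 × 0.0183 = $62.56
Total deductions = $149.72 + $313.12 + $73.89 + $325.11 + $10.26 + $23.24 + $11.22 + $68.37 + $145.13 + $62.56 = $1,182.62
Net pay = $3,418.36 − $1,182.62 = $2,235.74

$2,235.74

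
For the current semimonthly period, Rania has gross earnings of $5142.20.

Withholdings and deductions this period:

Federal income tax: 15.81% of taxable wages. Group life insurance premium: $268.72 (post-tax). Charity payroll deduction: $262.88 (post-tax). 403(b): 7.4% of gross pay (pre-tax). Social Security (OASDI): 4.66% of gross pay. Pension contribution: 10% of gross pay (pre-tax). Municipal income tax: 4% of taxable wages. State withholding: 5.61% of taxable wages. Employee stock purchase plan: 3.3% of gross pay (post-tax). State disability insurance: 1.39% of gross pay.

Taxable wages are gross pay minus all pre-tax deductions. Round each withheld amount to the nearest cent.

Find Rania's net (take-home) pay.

$2155.36

403(b): $5142.20 × 0.074 = $380.52
Pension contribution: $5142.20 × 0.1 = $514.22
Pre-tax total = $380.52 + $514.22 = $894.74
Taxable wages = $5142.20 − $894.74 = $4247.46
Municipal income tax: $4247.46 × 0.04 = $169.90
Federal income tax: $4247.46 × 0.1581 = $671.52
State withholding: $4247.46 × 0.0561 = $238.28
State disability insurance: $5142.20 × 0.0139 = $71.48
Social Security (OASDI): $5142.20 × 0.0466 = $239.63
Group life insurance premium: $268.72
Charity payroll deduction: $262.88
Employee stock purchase plan: $5142.20 × 0.033 = $169.69
Total deductions = $380.52 + $514.22 + $169.90 + $671.52 + $238.28 + $71.48 + $239.63 + $268.72 + $262.88 + $169.69 = $2986.84
Net pay = $5142.20 − $2986.84 = $2155.36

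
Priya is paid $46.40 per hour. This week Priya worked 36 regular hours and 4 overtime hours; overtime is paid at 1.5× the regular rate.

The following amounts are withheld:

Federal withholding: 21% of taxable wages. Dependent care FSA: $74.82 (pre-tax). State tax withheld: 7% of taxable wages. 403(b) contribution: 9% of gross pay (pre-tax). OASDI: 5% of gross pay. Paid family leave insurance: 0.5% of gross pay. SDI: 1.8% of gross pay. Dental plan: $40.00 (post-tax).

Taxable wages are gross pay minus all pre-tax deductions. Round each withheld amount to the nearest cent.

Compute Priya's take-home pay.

$1040.73

Regular pay: 36 × $46.40 = $1670.40
Overtime pay: 4 × $46.40 × 1.5 = $278.40
Gross pay = $1670.40 + $278.40 = $1948.80
Dependent care FSA: $74.82
403(b) contribution: $1948.80 × 0.09 = $175.39
Pre-tax total = $74.82 + $175.39 = $250.21
Taxable wages = $1948.80 − $250.21 = $1698.59
State tax withheld: $1698.59 × 0.07 = $118.90
Federal withholding: $1698.59 × 0.21 = $356.70
Paid family leave insurance: $1948.80 × 0.005 = $9.74
OASDI: $1948.80 × 0.05 = $97.44
SDI: $1948.80 × 0.018 = $35.08
Dental plan: $40.00
Total deductions = $74.82 + $175.39 + $118.90 + $356.70 + $9.74 + $97.44 + $35.08 + $40.00 = $908.07
Net pay = $1948.80 − $908.07 = $1040.73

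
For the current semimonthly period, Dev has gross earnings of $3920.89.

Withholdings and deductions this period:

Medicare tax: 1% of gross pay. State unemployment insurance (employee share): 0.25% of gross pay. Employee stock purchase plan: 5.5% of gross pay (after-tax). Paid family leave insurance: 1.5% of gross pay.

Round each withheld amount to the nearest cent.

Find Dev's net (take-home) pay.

$3597.42

Medicare tax: $3920.89 × 0.01 = $39.21
State unemployment insurance (employee share): $3920.89 × 0.0025 = $9.80
Paid family leave insurance: $3920.89 × 0.015 = $58.81
Employee stock purchase plan: $3920.89 × 0.055 = $215.65
Total deductions = $39.21 + $9.80 + $58.81 + $215.65 = $323.47
Net pay = $3920.89 − $323.47 = $3597.42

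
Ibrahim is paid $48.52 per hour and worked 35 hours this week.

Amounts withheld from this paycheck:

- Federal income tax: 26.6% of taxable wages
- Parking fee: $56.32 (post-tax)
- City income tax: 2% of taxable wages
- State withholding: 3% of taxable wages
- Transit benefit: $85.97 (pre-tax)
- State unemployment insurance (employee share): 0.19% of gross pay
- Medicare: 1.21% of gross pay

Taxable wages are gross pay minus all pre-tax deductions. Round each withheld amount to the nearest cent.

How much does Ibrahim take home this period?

Gross pay: 35 × $48.52 = $1,698.20
Transit benefit: $85.97
Taxable wages = $1,698.20 − $85.97 = $1,612.23
Federal income tax: $1,612.23 × 0.266 = $428.85
City income tax: $1,612.23 × 0.02 = $32.24
State withholding: $1,612.23 × 0.03 = $48.37
Medicare: $1,698.20 × 0.0121 = $20.55
State unemployment insurance (employee share): $1,698.20 × 0.0019 = $3.23
Parking fee: $56.32
Total deductions = $85.97 + $428.85 + $32.24 + $48.37 + $20.55 + $3.23 + $56.32 = $675.53
Net pay = $1,698.20 − $675.53 = $1,022.67

$1,022.67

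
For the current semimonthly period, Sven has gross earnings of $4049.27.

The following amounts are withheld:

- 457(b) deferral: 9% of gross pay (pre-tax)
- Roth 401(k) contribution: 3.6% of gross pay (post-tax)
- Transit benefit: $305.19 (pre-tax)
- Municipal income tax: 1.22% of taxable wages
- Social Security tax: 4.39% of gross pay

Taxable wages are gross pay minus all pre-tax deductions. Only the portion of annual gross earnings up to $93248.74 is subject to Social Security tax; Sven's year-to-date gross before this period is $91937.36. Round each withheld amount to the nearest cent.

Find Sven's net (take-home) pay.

$3135.08

Transit benefit: $305.19
457(b) deferral: $4049.27 × 0.09 = $364.43
Pre-tax total = $305.19 + $364.43 = $669.62
Taxable wages = $4049.27 − $669.62 = $3379.65
Municipal income tax: $3379.65 × 0.0122 = $41.23
Social Security tax: only $93248.74 − $91937.36 = $1311.38 of this check is subject → $1311.38 × 0.0439 = $57.57
Roth 401(k) contribution: $4049.27 × 0.036 = $145.77
Total deductions = $305.19 + $364.43 + $41.23 + $57.57 + $145.77 = $914.19
Net pay = $4049.27 − $914.19 = $3135.08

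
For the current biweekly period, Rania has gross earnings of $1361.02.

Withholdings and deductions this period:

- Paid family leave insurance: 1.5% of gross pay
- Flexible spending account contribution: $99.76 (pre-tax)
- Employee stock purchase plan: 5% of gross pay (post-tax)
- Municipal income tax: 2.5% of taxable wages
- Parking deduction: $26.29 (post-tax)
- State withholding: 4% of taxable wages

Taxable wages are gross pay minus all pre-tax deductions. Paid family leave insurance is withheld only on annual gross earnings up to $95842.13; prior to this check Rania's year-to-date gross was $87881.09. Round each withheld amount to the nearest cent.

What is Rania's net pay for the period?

$1064.52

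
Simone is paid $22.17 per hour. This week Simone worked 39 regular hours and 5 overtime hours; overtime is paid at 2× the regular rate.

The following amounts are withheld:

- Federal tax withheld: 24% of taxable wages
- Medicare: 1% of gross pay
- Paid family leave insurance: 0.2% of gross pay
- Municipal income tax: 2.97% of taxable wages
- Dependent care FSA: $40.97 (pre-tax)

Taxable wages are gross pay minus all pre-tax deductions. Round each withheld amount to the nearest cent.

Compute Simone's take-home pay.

Regular pay: 39 × $22.17 = $864.63
Overtime pay: 5 × $22.17 × 2 = $221.70
Gross pay = $864.63 + $221.70 = $1,086.33
Dependent care FSA: $40.97
Taxable wages = $1,086.33 − $40.97 = $1,045.36
Federal tax withheld: $1,045.36 × 0.24 = $250.89
Municipal income tax: $1,045.36 × 0.0297 = $31.05
Medicare: $1,086.33 × 0.01 = $10.86
Paid family leave insurance: $1,086.33 × 0.002 = $2.17
Total deductions = $40.97 + $250.89 + $31.05 + $10.86 + $2.17 = $335.94
Net pay = $1,086.33 − $335.94 = $750.39

$750.39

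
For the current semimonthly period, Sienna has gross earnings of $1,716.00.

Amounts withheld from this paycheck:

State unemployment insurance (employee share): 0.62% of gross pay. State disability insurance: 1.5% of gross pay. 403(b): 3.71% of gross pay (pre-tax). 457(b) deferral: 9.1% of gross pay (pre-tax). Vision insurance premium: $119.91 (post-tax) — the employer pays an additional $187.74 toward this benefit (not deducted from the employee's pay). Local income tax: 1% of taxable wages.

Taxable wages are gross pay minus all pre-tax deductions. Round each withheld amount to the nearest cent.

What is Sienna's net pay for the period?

$1,324.93

403(b): $1,716.00 × 0.0371 = $63.66
457(b) deferral: $1,716.00 × 0.091 = $156.16
Pre-tax total = $63.66 + $156.16 = $219.82
Taxable wages = $1,716.00 − $219.82 = $1,496.18
Local income tax: $1,496.18 × 0.01 = $14.96
State unemployment insurance (employee share): $1,716.00 × 0.0062 = $10.64
State disability insurance: $1,716.00 × 0.015 = $25.74
Vision insurance premium: $119.91
(Employer's $187.74 toward vision insurance premium is not withheld from the employee.)
Total deductions = $63.66 + $156.16 + $14.96 + $10.64 + $25.74 + $119.91 = $391.07
Net pay = $1,716.00 − $391.07 = $1,324.93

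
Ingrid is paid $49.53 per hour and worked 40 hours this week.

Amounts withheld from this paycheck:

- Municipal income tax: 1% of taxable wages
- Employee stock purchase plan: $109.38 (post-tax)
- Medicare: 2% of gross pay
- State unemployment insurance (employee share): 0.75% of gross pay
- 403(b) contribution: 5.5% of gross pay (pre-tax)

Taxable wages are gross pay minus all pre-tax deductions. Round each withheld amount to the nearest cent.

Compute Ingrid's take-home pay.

$1,689.65

Gross pay: 40 × $49.53 = $1,981.20
403(b) contribution: $1,981.20 × 0.055 = $108.97
Taxable wages = $1,981.20 − $108.97 = $1,872.23
Municipal income tax: $1,872.23 × 0.01 = $18.72
State unemployment insurance (employee share): $1,981.20 × 0.0075 = $14.86
Medicare: $1,981.20 × 0.02 = $39.62
Employee stock purchase plan: $109.38
Total deductions = $108.97 + $18.72 + $14.86 + $39.62 + $109.38 = $291.55
Net pay = $1,981.20 − $291.55 = $1,689.65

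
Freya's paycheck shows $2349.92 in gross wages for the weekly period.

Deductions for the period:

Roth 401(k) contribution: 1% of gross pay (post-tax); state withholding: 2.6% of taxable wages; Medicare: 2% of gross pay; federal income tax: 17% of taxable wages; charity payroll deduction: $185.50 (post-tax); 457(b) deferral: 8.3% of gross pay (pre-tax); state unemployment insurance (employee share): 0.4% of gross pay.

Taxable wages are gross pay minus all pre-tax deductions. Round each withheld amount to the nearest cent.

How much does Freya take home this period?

457(b) deferral: $2349.92 × 0.083 = $195.04
Taxable wages = $2349.92 − $195.04 = $2154.88
State withholding: $2154.88 × 0.026 = $56.03
Federal income tax: $2154.88 × 0.17 = $366.33
State unemployment insurance (employee share): $2349.92 × 0.004 = $9.40
Medicare: $2349.92 × 0.02 = $47.00
Roth 401(k) contribution: $2349.92 × 0.01 = $23.50
Charity payroll deduction: $185.50
Total deductions = $195.04 + $56.03 + $366.33 + $9.40 + $47.00 + $23.50 + $185.50 = $882.80
Net pay = $2349.92 − $882.80 = $1467.12

$1467.12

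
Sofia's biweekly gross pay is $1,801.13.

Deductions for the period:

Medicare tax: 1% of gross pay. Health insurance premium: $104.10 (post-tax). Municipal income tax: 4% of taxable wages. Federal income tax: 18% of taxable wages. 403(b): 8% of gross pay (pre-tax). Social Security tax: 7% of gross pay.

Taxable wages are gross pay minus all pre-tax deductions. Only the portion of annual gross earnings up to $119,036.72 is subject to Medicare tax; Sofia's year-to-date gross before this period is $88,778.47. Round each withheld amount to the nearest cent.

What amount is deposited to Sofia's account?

403(b): $1,801.13 × 0.08 = $144.09
Taxable wages = $1,801.13 − $144.09 = $1,657.04
Municipal income tax: $1,657.04 × 0.04 = $66.28
Federal income tax: $1,657.04 × 0.18 = $298.27
Social Security tax: $1,801.13 × 0.07 = $126.08
Medicare tax: cap not yet reached, full $1,801.13 is subject → $1,801.13 × 0.01 = $18.01
Health insurance premium: $104.10
Total deductions = $144.09 + $66.28 + $298.27 + $126.08 + $18.01 + $104.10 = $756.83
Net pay = $1,801.13 − $756.83 = $1,044.30

$1,044.30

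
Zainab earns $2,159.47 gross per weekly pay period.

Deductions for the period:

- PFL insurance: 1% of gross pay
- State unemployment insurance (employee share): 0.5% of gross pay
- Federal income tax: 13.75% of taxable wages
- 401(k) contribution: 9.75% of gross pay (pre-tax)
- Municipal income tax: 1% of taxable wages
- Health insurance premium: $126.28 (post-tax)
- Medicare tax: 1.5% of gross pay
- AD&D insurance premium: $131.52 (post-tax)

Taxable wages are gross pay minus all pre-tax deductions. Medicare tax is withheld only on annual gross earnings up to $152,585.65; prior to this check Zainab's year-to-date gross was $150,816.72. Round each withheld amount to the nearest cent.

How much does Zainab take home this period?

401(k) contribution: $2,159.47 × 0.0975 = $210.55
Taxable wages = $2,159.47 − $210.55 = $1,948.92
Municipal income tax: $1,948.92 × 0.01 = $19.49
Federal income tax: $1,948.92 × 0.1375 = $267.98
PFL insurance: $2,159.47 × 0.01 = $21.59
State unemployment insurance (employee share): $2,159.47 × 0.005 = $10.80
Medicare tax: only $152,585.65 − $150,816.72 = $1,768.93 of this check is subject → $1,768.93 × 0.015 = $26.53
Health insurance premium: $126.28
AD&D insurance premium: $131.52
Total deductions = $210.55 + $19.49 + $267.98 + $21.59 + $10.80 + $26.53 + $126.28 + $131.52 = $814.74
Net pay = $2,159.47 − $814.74 = $1,344.73

$1,344.73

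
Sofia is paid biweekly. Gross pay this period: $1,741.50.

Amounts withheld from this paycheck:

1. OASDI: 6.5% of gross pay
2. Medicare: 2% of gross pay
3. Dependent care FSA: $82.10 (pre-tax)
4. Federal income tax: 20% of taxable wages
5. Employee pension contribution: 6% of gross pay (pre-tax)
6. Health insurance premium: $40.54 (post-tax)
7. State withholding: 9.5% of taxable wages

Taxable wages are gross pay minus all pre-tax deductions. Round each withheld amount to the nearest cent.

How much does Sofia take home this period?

$907.64

Dependent care FSA: $82.10
Employee pension contribution: $1,741.50 × 0.06 = $104.49
Pre-tax total = $82.10 + $104.49 = $186.59
Taxable wages = $1,741.50 − $186.59 = $1,554.91
Federal income tax: $1,554.91 × 0.2 = $310.98
State withholding: $1,554.91 × 0.095 = $147.72
OASDI: $1,741.50 × 0.065 = $113.20
Medicare: $1,741.50 × 0.02 = $34.83
Health insurance premium: $40.54
Total deductions = $82.10 + $104.49 + $310.98 + $147.72 + $113.20 + $34.83 + $40.54 = $833.86
Net pay = $1,741.50 − $833.86 = $907.64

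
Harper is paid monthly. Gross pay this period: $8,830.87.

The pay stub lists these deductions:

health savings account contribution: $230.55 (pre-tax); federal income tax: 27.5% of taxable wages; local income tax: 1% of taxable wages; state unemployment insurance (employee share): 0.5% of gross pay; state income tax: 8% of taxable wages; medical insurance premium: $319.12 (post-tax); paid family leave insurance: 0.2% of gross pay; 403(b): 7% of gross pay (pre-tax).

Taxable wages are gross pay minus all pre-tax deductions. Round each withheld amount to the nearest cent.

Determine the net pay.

Health savings account contribution: $230.55
403(b): $8,830.87 × 0.07 = $618.16
Pre-tax total = $230.55 + $618.16 = $848.71
Taxable wages = $8,830.87 − $848.71 = $7,982.16
Local income tax: $7,982.16 × 0.01 = $79.82
Federal income tax: $7,982.16 × 0.275 = $2,195.09
State income tax: $7,982.16 × 0.08 = $638.57
Paid family leave insurance: $8,830.87 × 0.002 = $17.66
State unemployment insurance (employee share): $8,830.87 × 0.005 = $44.15
Medical insurance premium: $319.12
Total deductions = $230.55 + $618.16 + $79.82 + $2,195.09 + $638.57 + $17.66 + $44.15 + $319.12 = $4,143.12
Net pay = $8,830.87 − $4,143.12 = $4,687.75

$4,687.75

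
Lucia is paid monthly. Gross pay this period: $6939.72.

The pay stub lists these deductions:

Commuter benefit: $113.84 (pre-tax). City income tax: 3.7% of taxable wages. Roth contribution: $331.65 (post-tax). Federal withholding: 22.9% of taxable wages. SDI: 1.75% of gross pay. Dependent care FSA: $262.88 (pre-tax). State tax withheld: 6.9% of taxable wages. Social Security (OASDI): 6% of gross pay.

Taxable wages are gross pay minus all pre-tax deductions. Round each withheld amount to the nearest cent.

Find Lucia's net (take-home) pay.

Dependent care FSA: $262.88
Commuter benefit: $113.84
Pre-tax total = $262.88 + $113.84 = $376.72
Taxable wages = $6939.72 − $376.72 = $6563.00
Federal withholding: $6563.00 × 0.229 = $1502.93
State tax withheld: $6563.00 × 0.069 = $452.85
City income tax: $6563.00 × 0.037 = $242.83
SDI: $6939.72 × 0.0175 = $121.45
Social Security (OASDI): $6939.72 × 0.06 = $416.38
Roth contribution: $331.65
Total deductions = $262.88 + $113.84 + $1502.93 + $452.85 + $242.83 + $121.45 + $416.38 + $331.65 = $3444.81
Net pay = $6939.72 − $3444.81 = $3494.91

$3494.91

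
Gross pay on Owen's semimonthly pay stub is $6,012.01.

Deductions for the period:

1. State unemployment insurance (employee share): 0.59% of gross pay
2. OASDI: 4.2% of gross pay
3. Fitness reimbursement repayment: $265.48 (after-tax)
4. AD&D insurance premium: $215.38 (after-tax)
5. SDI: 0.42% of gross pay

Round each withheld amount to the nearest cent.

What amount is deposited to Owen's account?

SDI: $6,012.01 × 0.0042 = $25.25
State unemployment insurance (employee share): $6,012.01 × 0.0059 = $35.47
OASDI: $6,012.01 × 0.042 = $252.50
Fitness reimbursement repayment: $265.48
AD&D insurance premium: $215.38
Total deductions = $25.25 + $35.47 + $252.50 + $265.48 + $215.38 = $794.08
Net pay = $6,012.01 − $794.08 = $5,217.93

$5,217.93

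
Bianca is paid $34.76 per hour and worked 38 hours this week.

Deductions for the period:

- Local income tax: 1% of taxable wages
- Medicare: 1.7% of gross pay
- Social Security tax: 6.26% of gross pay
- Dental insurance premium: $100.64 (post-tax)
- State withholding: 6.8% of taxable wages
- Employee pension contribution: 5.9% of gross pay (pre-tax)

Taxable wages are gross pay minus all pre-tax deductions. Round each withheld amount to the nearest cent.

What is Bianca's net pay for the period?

$940.22

Gross pay: 38 × $34.76 = $1,320.88
Employee pension contribution: $1,320.88 × 0.059 = $77.93
Taxable wages = $1,320.88 − $77.93 = $1,242.95
Local income tax: $1,242.95 × 0.01 = $12.43
State withholding: $1,242.95 × 0.068 = $84.52
Social Security tax: $1,320.88 × 0.0626 = $82.69
Medicare: $1,320.88 × 0.017 = $22.45
Dental insurance premium: $100.64
Total deductions = $77.93 + $12.43 + $84.52 + $82.69 + $22.45 + $100.64 = $380.66
Net pay = $1,320.88 − $380.66 = $940.22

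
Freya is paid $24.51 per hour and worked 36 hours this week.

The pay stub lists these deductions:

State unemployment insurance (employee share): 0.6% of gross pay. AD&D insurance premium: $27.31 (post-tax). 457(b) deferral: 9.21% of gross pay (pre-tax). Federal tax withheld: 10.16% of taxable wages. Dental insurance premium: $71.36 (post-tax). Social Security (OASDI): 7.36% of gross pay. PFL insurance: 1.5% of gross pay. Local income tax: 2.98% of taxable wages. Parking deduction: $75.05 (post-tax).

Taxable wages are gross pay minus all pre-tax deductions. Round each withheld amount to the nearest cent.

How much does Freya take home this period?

$438.64

Gross pay: 36 × $24.51 = $882.36
457(b) deferral: $882.36 × 0.0921 = $81.27
Taxable wages = $882.36 − $81.27 = $801.09
Local income tax: $801.09 × 0.0298 = $23.87
Federal tax withheld: $801.09 × 0.1016 = $81.39
PFL insurance: $882.36 × 0.015 = $13.24
State unemployment insurance (employee share): $882.36 × 0.006 = $5.29
Social Security (OASDI): $882.36 × 0.0736 = $64.94
Parking deduction: $75.05
AD&D insurance premium: $27.31
Dental insurance premium: $71.36
Total deductions = $81.27 + $23.87 + $81.39 + $13.24 + $5.29 + $64.94 + $75.05 + $27.31 + $71.36 = $443.72
Net pay = $882.36 − $443.72 = $438.64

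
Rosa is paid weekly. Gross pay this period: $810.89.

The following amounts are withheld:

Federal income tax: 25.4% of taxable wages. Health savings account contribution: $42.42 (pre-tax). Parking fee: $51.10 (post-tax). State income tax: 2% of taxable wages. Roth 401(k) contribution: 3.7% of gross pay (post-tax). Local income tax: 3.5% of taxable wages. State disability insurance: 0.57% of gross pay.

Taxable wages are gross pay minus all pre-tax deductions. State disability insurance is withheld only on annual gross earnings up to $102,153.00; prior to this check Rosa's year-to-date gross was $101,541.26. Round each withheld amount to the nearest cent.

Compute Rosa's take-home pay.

Health savings account contribution: $42.42
Taxable wages = $810.89 − $42.42 = $768.47
State income tax: $768.47 × 0.02 = $15.37
Federal income tax: $768.47 × 0.254 = $195.19
Local income tax: $768.47 × 0.035 = $26.90
State disability insurance: only $102,153.00 − $101,541.26 = $611.74 of this check is subject → $611.74 × 0.0057 = $3.49
Roth 401(k) contribution: $810.89 × 0.037 = $30.00
Parking fee: $51.10
Total deductions = $42.42 + $15.37 + $195.19 + $26.90 + $3.49 + $30.00 + $51.10 = $364.47
Net pay = $810.89 − $364.47 = $446.42

$446.42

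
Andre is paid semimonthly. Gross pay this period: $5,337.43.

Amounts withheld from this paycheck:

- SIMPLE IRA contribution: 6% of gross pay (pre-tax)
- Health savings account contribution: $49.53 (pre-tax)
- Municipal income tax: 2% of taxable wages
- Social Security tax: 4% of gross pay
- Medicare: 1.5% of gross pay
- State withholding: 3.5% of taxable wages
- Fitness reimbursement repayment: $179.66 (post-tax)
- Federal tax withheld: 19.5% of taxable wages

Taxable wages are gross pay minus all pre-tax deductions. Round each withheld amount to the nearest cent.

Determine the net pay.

$3,252.52

Health savings account contribution: $49.53
SIMPLE IRA contribution: $5,337.43 × 0.06 = $320.25
Pre-tax total = $49.53 + $320.25 = $369.78
Taxable wages = $5,337.43 − $369.78 = $4,967.65
State withholding: $4,967.65 × 0.035 = $173.87
Municipal income tax: $4,967.65 × 0.02 = $99.35
Federal tax withheld: $4,967.65 × 0.195 = $968.69
Medicare: $5,337.43 × 0.015 = $80.06
Social Security tax: $5,337.43 × 0.04 = $213.50
Fitness reimbursement repayment: $179.66
Total deductions = $49.53 + $320.25 + $173.87 + $99.35 + $968.69 + $80.06 + $213.50 + $179.66 = $2,084.91
Net pay = $5,337.43 − $2,084.91 = $3,252.52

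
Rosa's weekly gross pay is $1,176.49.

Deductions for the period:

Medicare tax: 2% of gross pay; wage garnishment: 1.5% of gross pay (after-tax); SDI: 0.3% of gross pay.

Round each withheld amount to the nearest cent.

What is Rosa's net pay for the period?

$1,131.78

Medicare tax: $1,176.49 × 0.02 = $23.53
SDI: $1,176.49 × 0.003 = $3.53
Wage garnishment: $1,176.49 × 0.015 = $17.65
Total deductions = $23.53 + $3.53 + $17.65 = $44.71
Net pay = $1,176.49 − $44.71 = $1,131.78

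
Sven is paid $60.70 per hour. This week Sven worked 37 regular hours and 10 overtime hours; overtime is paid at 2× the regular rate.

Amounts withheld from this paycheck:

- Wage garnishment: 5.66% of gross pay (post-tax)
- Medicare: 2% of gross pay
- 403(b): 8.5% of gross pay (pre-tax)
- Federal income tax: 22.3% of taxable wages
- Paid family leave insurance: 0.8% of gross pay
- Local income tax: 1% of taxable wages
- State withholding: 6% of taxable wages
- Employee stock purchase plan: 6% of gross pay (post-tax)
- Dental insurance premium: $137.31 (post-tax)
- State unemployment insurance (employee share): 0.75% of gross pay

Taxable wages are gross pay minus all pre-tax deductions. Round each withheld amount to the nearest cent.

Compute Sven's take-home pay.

Regular pay: 37 × $60.70 = $2,245.90
Overtime pay: 10 × $60.70 × 2 = $1,214.00
Gross pay = $2,245.90 + $1,214.00 = $3,459.90
403(b): $3,459.90 × 0.085 = $294.09
Taxable wages = $3,459.90 − $294.09 = $3,165.81
Federal income tax: $3,165.81 × 0.223 = $705.98
Local income tax: $3,165.81 × 0.01 = $31.66
State withholding: $3,165.81 × 0.06 = $189.95
State unemployment insurance (employee share): $3,459.90 × 0.0075 = $25.95
Medicare: $3,459.90 × 0.02 = $69.20
Paid family leave insurance: $3,459.90 × 0.008 = $27.68
Employee stock purchase plan: $3,459.90 × 0.06 = $207.59
Wage garnishment: $3,459.90 × 0.0566 = $195.83
Dental insurance premium: $137.31
Total deductions = $294.09 + $705.98 + $31.66 + $189.95 + $25.95 + $69.20 + $27.68 + $207.59 + $195.83 + $137.31 = $1,885.24
Net pay = $3,459.90 − $1,885.24 = $1,574.66

$1,574.66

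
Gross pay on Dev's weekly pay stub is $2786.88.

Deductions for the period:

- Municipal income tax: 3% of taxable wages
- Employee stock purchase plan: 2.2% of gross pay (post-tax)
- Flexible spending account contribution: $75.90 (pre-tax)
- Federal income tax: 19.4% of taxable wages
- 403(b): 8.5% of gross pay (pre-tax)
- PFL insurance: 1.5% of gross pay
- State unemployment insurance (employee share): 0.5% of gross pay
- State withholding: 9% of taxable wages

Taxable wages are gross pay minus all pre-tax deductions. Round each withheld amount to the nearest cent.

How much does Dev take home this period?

$1580.19

Flexible spending account contribution: $75.90
403(b): $2786.88 × 0.085 = $236.88
Pre-tax total = $75.90 + $236.88 = $312.78
Taxable wages = $2786.88 − $312.78 = $2474.10
State withholding: $2474.10 × 0.09 = $222.67
Federal income tax: $2474.10 × 0.194 = $479.98
Municipal income tax: $2474.10 × 0.03 = $74.22
PFL insurance: $2786.88 × 0.015 = $41.80
State unemployment insurance (employee share): $2786.88 × 0.005 = $13.93
Employee stock purchase plan: $2786.88 × 0.022 = $61.31
Total deductions = $75.90 + $236.88 + $222.67 + $479.98 + $74.22 + $41.80 + $13.93 + $61.31 = $1206.69
Net pay = $2786.88 − $1206.69 = $1580.19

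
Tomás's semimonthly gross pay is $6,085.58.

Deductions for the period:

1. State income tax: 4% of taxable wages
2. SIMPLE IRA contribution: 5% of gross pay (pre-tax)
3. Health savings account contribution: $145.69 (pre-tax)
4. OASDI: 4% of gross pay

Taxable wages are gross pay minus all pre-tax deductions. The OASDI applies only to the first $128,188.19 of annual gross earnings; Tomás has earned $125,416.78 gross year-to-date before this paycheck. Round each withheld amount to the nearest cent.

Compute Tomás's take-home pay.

SIMPLE IRA contribution: $6,085.58 × 0.05 = $304.28
Health savings account contribution: $145.69
Pre-tax total = $304.28 + $145.69 = $449.97
Taxable wages = $6,085.58 − $449.97 = $5,635.61
State income tax: $5,635.61 × 0.04 = $225.42
OASDI: only $128,188.19 − $125,416.78 = $2,771.41 of this check is subject → $2,771.41 × 0.04 = $110.86
Total deductions = $304.28 + $145.69 + $225.42 + $110.86 = $786.25
Net pay = $6,085.58 − $786.25 = $5,299.33

$5,299.33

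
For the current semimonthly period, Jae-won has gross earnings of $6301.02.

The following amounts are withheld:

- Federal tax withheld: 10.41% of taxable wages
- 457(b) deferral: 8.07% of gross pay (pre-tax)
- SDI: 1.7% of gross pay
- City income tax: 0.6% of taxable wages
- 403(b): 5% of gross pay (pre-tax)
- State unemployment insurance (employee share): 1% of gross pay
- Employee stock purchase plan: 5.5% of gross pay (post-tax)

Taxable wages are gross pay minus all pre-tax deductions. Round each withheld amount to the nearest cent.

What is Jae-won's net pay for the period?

403(b): $6301.02 × 0.05 = $315.05
457(b) deferral: $6301.02 × 0.0807 = $508.49
Pre-tax total = $315.05 + $508.49 = $823.54
Taxable wages = $6301.02 − $823.54 = $5477.48
Federal tax withheld: $5477.48 × 0.1041 = $570.21
City income tax: $5477.48 × 0.006 = $32.86
State unemployment insurance (employee share): $6301.02 × 0.01 = $63.01
SDI: $6301.02 × 0.017 = $107.12
Employee stock purchase plan: $6301.02 × 0.055 = $346.56
Total deductions = $315.05 + $508.49 + $570.21 + $32.86 + $63.01 + $107.12 + $346.56 = $1943.30
Net pay = $6301.02 − $1943.30 = $4357.72

$4357.72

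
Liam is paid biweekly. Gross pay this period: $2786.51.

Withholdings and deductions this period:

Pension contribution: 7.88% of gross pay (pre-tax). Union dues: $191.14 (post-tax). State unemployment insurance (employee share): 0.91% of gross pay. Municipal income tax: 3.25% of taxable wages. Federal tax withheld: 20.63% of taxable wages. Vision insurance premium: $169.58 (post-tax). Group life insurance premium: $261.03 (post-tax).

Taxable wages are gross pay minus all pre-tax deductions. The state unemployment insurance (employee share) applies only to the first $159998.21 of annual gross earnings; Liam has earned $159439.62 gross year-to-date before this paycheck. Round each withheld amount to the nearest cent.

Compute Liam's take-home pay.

$1327.11

Pension contribution: $2786.51 × 0.0788 = $219.58
Taxable wages = $2786.51 − $219.58 = $2566.93
Federal tax withheld: $2566.93 × 0.2063 = $529.56
Municipal income tax: $2566.93 × 0.0325 = $83.43
State unemployment insurance (employee share): only $159998.21 − $159439.62 = $558.59 of this check is subject → $558.59 × 0.0091 = $5.08
Union dues: $191.14
Group life insurance premium: $261.03
Vision insurance premium: $169.58
Total deductions = $219.58 + $529.56 + $83.43 + $5.08 + $191.14 + $261.03 + $169.58 = $1459.40
Net pay = $2786.51 − $1459.40 = $1327.11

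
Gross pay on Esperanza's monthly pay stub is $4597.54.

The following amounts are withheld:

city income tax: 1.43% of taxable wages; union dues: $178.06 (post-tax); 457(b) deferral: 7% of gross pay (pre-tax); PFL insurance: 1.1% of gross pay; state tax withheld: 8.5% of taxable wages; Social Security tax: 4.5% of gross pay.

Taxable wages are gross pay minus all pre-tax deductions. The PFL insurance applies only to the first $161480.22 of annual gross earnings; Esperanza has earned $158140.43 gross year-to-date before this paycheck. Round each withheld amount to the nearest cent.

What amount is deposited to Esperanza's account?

$3429.44

457(b) deferral: $4597.54 × 0.07 = $321.83
Taxable wages = $4597.54 − $321.83 = $4275.71
State tax withheld: $4275.71 × 0.085 = $363.44
City income tax: $4275.71 × 0.0143 = $61.14
PFL insurance: only $161480.22 − $158140.43 = $3339.79 of this check is subject → $3339.79 × 0.011 = $36.74
Social Security tax: $4597.54 × 0.045 = $206.89
Union dues: $178.06
Total deductions = $321.83 + $363.44 + $61.14 + $36.74 + $206.89 + $178.06 = $1168.10
Net pay = $4597.54 − $1168.10 = $3429.44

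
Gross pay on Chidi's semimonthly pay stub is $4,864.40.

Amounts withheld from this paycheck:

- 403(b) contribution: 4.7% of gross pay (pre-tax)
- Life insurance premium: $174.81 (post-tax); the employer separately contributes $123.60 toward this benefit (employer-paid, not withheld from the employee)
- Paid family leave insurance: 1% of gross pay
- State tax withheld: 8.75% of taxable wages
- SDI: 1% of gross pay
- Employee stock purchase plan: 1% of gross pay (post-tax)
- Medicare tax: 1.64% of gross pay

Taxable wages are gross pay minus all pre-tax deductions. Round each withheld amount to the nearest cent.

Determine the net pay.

$3,829.63

403(b) contribution: $4,864.40 × 0.047 = $228.63
Taxable wages = $4,864.40 − $228.63 = $4,635.77
State tax withheld: $4,635.77 × 0.0875 = $405.63
Medicare tax: $4,864.40 × 0.0164 = $79.78
SDI: $4,864.40 × 0.01 = $48.64
Paid family leave insurance: $4,864.40 × 0.01 = $48.64
Employee stock purchase plan: $4,864.40 × 0.01 = $48.64
Life insurance premium: $174.81
(Employer's $123.60 toward life insurance premium is not withheld from the employee.)
Total deductions = $228.63 + $405.63 + $79.78 + $48.64 + $48.64 + $48.64 + $174.81 = $1,034.77
Net pay = $4,864.40 − $1,034.77 = $3,829.63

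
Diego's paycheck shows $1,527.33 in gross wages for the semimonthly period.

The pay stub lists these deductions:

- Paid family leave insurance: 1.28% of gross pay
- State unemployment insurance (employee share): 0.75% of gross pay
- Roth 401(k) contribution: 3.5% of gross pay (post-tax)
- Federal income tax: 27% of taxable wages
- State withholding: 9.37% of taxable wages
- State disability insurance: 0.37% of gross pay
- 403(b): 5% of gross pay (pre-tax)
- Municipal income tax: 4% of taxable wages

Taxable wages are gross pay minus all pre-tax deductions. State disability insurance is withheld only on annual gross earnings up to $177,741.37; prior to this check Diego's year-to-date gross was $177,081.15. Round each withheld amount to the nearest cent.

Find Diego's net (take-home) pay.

403(b): $1,527.33 × 0.05 = $76.37
Taxable wages = $1,527.33 − $76.37 = $1,450.96
Municipal income tax: $1,450.96 × 0.04 = $58.04
State withholding: $1,450.96 × 0.0937 = $135.95
Federal income tax: $1,450.96 × 0.27 = $391.76
Paid family leave insurance: $1,527.33 × 0.0128 = $19.55
State disability insurance: only $177,741.37 − $177,081.15 = $660.22 of this check is subject → $660.22 × 0.0037 = $2.44
State unemployment insurance (employee share): $1,527.33 × 0.0075 = $11.45
Roth 401(k) contribution: $1,527.33 × 0.035 = $53.46
Total deductions = $76.37 + $58.04 + $135.95 + $391.76 + $19.55 + $2.44 + $11.45 + $53.46 = $749.02
Net pay = $1,527.33 − $749.02 = $778.31

$778.31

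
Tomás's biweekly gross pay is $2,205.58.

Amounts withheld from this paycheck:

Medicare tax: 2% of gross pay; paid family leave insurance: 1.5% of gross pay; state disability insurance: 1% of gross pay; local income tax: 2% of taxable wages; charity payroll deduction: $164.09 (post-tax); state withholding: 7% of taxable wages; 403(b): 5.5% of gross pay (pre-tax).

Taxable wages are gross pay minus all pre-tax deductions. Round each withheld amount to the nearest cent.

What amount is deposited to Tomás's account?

403(b): $2,205.58 × 0.055 = $121.31
Taxable wages = $2,205.58 − $121.31 = $2,084.27
State withholding: $2,084.27 × 0.07 = $145.90
Local income tax: $2,084.27 × 0.02 = $41.69
Medicare tax: $2,205.58 × 0.02 = $44.11
State disability insurance: $2,205.58 × 0.01 = $22.06
Paid family leave insurance: $2,205.58 × 0.015 = $33.08
Charity payroll deduction: $164.09
Total deductions = $121.31 + $145.90 + $41.69 + $44.11 + $22.06 + $33.08 + $164.09 = $572.24
Net pay = $2,205.58 − $572.24 = $1,633.34

$1,633.34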